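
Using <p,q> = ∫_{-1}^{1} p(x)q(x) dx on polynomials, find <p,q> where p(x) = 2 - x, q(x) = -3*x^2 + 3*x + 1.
<p,q> = -2

Expand the product: p(x)·q(x) = 3*x^3 - 9*x^2 + 5*x + 2.
∫_{-1}^{1} of each monomial x^k gives [2/(k+1) if k even, 0 if k odd]. Integrating term-by-term (or equivalently evaluating the antiderivative F(x) = 3*x^4/4 - 3*x^3 + 5*x^2/2 + 2*x at the endpoints):
  F(1) − F(−1) = 9/4 − (17/4) = -2.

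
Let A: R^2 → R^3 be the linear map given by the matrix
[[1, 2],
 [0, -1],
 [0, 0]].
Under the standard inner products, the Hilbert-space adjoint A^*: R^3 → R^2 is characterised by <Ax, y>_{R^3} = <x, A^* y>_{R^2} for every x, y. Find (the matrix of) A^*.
A^* = A^T =
[[1, 0, 0],
 [2, -1, 0]]

For real matrices with standard dot products, the defining identity <Ax, y> = <x, A^* y> gives (Ax)^T y = x^T (A^*) y, i.e. x^T A^T y = x^T (A^*) y. Since this holds for all x, y, we must have A^* = A^T. Therefore
A^* =
[[1, 0, 0],
 [2, -1, 0]].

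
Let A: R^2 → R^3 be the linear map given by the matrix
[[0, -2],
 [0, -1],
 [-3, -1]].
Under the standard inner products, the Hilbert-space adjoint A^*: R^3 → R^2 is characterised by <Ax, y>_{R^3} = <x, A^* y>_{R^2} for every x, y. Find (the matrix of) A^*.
A^* = A^T =
[[0, 0, -3],
 [-2, -1, -1]]

For real matrices with standard dot products, the defining identity <Ax, y> = <x, A^* y> gives (Ax)^T y = x^T (A^*) y, i.e. x^T A^T y = x^T (A^*) y. Since this holds for all x, y, we must have A^* = A^T. Therefore
A^* =
[[0, 0, -3],
 [-2, -1, -1]].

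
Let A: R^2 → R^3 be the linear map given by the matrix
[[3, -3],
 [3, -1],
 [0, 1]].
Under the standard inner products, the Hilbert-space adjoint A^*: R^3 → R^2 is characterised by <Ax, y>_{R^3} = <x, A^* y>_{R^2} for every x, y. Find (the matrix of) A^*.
A^* = A^T =
[[3, 3, 0],
 [-3, -1, 1]]

For real matrices with standard dot products, the defining identity <Ax, y> = <x, A^* y> gives (Ax)^T y = x^T (A^*) y, i.e. x^T A^T y = x^T (A^*) y. Since this holds for all x, y, we must have A^* = A^T. Therefore
A^* =
[[3, 3, 0],
 [-3, -1, 1]].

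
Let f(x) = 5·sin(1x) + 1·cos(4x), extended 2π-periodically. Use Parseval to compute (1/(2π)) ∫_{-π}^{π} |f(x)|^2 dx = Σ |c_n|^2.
Σ |c_n|^2 = 13

Expand |f|^2 and use orthogonality of {sin(nx), cos(mx)} on [-π, π]:
  ∫_{-π}^{π} sin(nx)^2 dx = π, ∫ cos(mx)^2 dx = π, and cross terms integrate to 0.
So ∫_{-π}^{π} f(x)^2 dx = 5^2 · π + 1^2 · π = (25 + 1)π.
Divide by 2π: (25 + 1)/2 = 13.
By Parseval, this equals Σ |c_n|^2.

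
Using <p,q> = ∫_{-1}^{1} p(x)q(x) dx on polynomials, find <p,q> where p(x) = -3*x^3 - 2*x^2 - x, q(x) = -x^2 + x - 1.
<p,q> = 4/15

Expand the product: p(x)·q(x) = 3*x^5 - x^4 + 2*x^3 + x^2 + x.
∫_{-1}^{1} of each monomial x^k gives [2/(k+1) if k even, 0 if k odd]. Integrating term-by-term (or equivalently evaluating the antiderivative F(x) = x^6/2 - x^5/5 + x^4/2 + x^3/3 + x^2/2 at the endpoints):
  F(1) − F(−1) = 49/30 − (41/30) = 4/15.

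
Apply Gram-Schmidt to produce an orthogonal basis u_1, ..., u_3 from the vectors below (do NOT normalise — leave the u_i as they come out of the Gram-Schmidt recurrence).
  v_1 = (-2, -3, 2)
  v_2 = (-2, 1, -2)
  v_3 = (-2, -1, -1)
Orthogonal basis:
  u_1 = (-2, -3, 2)
  u_2 = (-40/17, 8/17, -28/17)
  u_3 = (2/9, -4/9, -4/9)

Apply the Gram-Schmidt recurrence
  u_1 = v_1
  u_i = v_i − Σ_{j<i} ((v_i · u_j) / (u_j · u_j)) · u_j.

Step by step this gives:
  u_1 = (-2, -3, 2)
  u_2 = (-40/17, 8/17, -28/17)
  u_3 = (2/9, -4/9, -4/9)

Orthogonality check:
  u_2 · u_1 = 0 (should be 0)
  u_3 · u_1 = 0 (should be 0)
  u_3 · u_2 = 0 (should be 0)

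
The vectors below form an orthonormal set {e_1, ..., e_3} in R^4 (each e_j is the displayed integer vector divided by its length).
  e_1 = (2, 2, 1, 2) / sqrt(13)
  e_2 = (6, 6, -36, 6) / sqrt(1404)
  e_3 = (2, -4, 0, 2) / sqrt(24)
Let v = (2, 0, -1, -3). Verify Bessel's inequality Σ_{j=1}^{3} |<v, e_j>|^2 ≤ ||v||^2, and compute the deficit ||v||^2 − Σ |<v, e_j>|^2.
Σ |<v, e_j>|^2 = 3/2; ||v||^2 = 14; deficit = 25/2

Write each e_j = u_j / sqrt(<u_j, u_j>) where u_j is the displayed integer vector. Then <v, e_j> = <v, u_j> / sqrt(<u_j, u_j>), so |<v, e_j>|^2 = <v, u_j>^2 / <u_j, u_j>.
Coefficients: <v, e_1> = -3/sqrt(13), <v, e_2> = 30/sqrt(1404), <v, e_3> = -2/sqrt(24).
Square and sum: Σ |<v, e_j>|^2 = 3/2.
Compute ||v||^2 = v·v = 14.
Deficit = 14 − 3/2 = 25/2 ≥ 0, confirming Bessel's inequality. (The deficit equals ||v − Σ <v,e_j> e_j||^2, the squared distance from v to span{e_j}.)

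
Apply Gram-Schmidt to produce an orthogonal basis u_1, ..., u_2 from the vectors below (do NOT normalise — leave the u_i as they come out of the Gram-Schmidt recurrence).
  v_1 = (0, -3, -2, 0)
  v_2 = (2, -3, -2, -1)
Orthogonal basis:
  u_1 = (0, -3, -2, 0)
  u_2 = (2, 0, 0, -1)

Apply the Gram-Schmidt recurrence
  u_1 = v_1
  u_i = v_i − Σ_{j<i} ((v_i · u_j) / (u_j · u_j)) · u_j.

Step by step this gives:
  u_1 = (0, -3, -2, 0)
  u_2 = (2, 0, 0, -1)

Orthogonality check:
  u_2 · u_1 = 0 (should be 0)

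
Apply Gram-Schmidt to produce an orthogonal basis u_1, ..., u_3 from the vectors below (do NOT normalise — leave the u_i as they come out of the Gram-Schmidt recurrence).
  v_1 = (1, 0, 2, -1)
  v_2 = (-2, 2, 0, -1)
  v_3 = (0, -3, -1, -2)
Orthogonal basis:
  u_1 = (1, 0, 2, -1)
  u_2 = (-11/6, 2, 1/3, -7/6)
  u_3 = (-44/53, -111/53, -45/53, -134/53)

Apply the Gram-Schmidt recurrence
  u_1 = v_1
  u_i = v_i − Σ_{j<i} ((v_i · u_j) / (u_j · u_j)) · u_j.

Step by step this gives:
  u_1 = (1, 0, 2, -1)
  u_2 = (-11/6, 2, 1/3, -7/6)
  u_3 = (-44/53, -111/53, -45/53, -134/53)

Orthogonality check:
  u_2 · u_1 = 0 (should be 0)
  u_3 · u_1 = 0 (should be 0)
  u_3 · u_2 = 0 (should be 0)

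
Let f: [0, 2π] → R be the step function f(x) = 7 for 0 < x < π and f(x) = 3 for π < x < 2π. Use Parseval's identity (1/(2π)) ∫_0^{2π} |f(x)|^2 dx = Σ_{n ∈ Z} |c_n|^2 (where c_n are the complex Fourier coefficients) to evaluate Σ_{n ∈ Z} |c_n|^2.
Σ |c_n|^2 = 29

Parseval equates the L^2 energy of f (normalised by 1/(2π)) with the ℓ^2 sum of its Fourier coefficients: (1/(2π)) ∫_0^{2π} |f|^2 = Σ |c_n|^2.
Compute the left side: (1/(2π)) [∫_0^π 7^2 dx + ∫_π^{2π} 3^2 dx] = (1/(2π)) · (49π + 9π) = (49 + 9)/2 = 29.
So Σ_{n ∈ Z} |c_n|^2 = 29.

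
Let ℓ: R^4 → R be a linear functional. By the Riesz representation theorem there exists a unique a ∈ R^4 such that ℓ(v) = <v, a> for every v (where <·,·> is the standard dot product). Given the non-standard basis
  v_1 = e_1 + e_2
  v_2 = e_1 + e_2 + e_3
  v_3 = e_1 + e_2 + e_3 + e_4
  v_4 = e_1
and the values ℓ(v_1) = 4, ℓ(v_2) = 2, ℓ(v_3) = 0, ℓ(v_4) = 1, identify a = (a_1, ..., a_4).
a = (1, 3, -2, -2)

Write a = (a_1, ..., a_4) in the standard basis. For each basis vector v_i, ℓ(v_i) = <v_i, a> is a linear equation in the a_j's. Collect the n equations into a matrix system V a = ℓ, where row i of V is v_i (expressed in the standard basis). Since V is invertible (lower-triangular with 1s on the diagonal, up to permutation), solve by back-substitution:
  V =
[[1, 1, 0, 0],
 [1, 1, 1, 0],
 [1, 1, 1, 1],
 [1, 0, 0, 0]]
  V a = (4, 2, 0, 1)
Solving gives a = (1, 3, -2, -2).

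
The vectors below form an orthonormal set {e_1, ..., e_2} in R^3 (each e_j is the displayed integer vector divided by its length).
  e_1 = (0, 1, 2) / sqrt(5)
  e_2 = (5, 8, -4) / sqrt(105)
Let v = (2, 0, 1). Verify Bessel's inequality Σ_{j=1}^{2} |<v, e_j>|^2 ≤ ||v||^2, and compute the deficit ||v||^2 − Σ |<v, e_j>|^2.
Σ |<v, e_j>|^2 = 8/7; ||v||^2 = 5; deficit = 27/7

Write each e_j = u_j / sqrt(<u_j, u_j>) where u_j is the displayed integer vector. Then <v, e_j> = <v, u_j> / sqrt(<u_j, u_j>), so |<v, e_j>|^2 = <v, u_j>^2 / <u_j, u_j>.
Coefficients: <v, e_1> = 2/sqrt(5), <v, e_2> = 6/sqrt(105).
Square and sum: Σ |<v, e_j>|^2 = 8/7.
Compute ||v||^2 = v·v = 5.
Deficit = 5 − 8/7 = 27/7 ≥ 0, confirming Bessel's inequality. (The deficit equals ||v − Σ <v,e_j> e_j||^2, the squared distance from v to span{e_j}.)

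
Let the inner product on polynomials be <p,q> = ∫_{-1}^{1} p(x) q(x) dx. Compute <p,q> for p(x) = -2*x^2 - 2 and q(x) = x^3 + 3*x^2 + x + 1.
<p,q> = -176/15

Expand the product: p(x)·q(x) = -2*x^5 - 6*x^4 - 4*x^3 - 8*x^2 - 2*x - 2.
∫_{-1}^{1} of each monomial x^k gives [2/(k+1) if k even, 0 if k odd]. Integrating term-by-term (or equivalently evaluating the antiderivative F(x) = -x^6/3 - 6*x^5/5 - x^4 - 8*x^3/3 - x^2 - 2*x at the endpoints):
  F(1) − F(−1) = -41/5 − (53/15) = -176/15.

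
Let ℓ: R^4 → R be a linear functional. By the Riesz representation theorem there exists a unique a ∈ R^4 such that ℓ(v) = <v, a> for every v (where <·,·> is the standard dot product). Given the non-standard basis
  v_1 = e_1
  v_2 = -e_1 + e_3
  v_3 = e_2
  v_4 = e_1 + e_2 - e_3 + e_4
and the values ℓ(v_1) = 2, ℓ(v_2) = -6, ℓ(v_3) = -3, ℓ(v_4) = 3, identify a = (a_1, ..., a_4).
a = (2, -3, -4, 0)

Write a = (a_1, ..., a_4) in the standard basis. For each basis vector v_i, ℓ(v_i) = <v_i, a> is a linear equation in the a_j's. Collect the n equations into a matrix system V a = ℓ, where row i of V is v_i (expressed in the standard basis). Since V is invertible (lower-triangular with 1s on the diagonal, up to permutation), solve by back-substitution:
  V =
[[1, 0, 0, 0],
 [-1, 0, 1, 0],
 [0, 1, 0, 0],
 [1, 1, -1, 1]]
  V a = (2, -6, -3, 3)
Solving gives a = (2, -3, -4, 0).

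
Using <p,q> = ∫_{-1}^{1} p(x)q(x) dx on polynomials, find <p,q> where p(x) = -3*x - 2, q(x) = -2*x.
<p,q> = 4

Expand the product: p(x)·q(x) = 6*x^2 + 4*x.
∫_{-1}^{1} of each monomial x^k gives [2/(k+1) if k even, 0 if k odd]. Integrating term-by-term (or equivalently evaluating the antiderivative F(x) = 2*x^3 + 2*x^2 at the endpoints):
  F(1) − F(−1) = 4 − (0) = 4.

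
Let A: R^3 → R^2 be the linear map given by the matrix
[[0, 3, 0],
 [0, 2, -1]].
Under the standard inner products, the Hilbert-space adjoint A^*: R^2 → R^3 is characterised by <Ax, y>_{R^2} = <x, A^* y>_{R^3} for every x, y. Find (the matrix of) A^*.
A^* = A^T =
[[0, 0],
 [3, 2],
 [0, -1]]

For real matrices with standard dot products, the defining identity <Ax, y> = <x, A^* y> gives (Ax)^T y = x^T (A^*) y, i.e. x^T A^T y = x^T (A^*) y. Since this holds for all x, y, we must have A^* = A^T. Therefore
A^* =
[[0, 0],
 [3, 2],
 [0, -1]].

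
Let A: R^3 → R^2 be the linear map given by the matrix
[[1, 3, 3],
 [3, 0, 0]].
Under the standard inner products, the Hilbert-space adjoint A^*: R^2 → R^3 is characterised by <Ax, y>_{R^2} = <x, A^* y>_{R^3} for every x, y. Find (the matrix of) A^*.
A^* = A^T =
[[1, 3],
 [3, 0],
 [3, 0]]

For real matrices with standard dot products, the defining identity <Ax, y> = <x, A^* y> gives (Ax)^T y = x^T (A^*) y, i.e. x^T A^T y = x^T (A^*) y. Since this holds for all x, y, we must have A^* = A^T. Therefore
A^* =
[[1, 3],
 [3, 0],
 [3, 0]].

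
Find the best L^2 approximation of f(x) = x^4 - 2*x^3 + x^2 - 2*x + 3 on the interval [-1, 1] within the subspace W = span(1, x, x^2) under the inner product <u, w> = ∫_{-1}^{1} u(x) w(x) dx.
g(x) = 13*x^2/7 - 16*x/5 + 102/35

The best approximation g ∈ W is the orthogonal projection of f onto W. Writing g = a_0 + a_1 x + a_2 x^2, the coefficients solve the normal equations G · a = b where
  G_{ij} = <φ_i, φ_j> and b_i = <f, φ_i>, with φ_0 = 1, φ_1 = x, φ_2 = x^2.
G =
  [2, 0, 2/3]
  [0, 2/3, 0]
  [2/3, 0, 2/5],
b = (106/15, -32/15, 94/35).
Solving gives a_0 = 102/35, a_1 = -16/5, a_2 = 13/7, so
  g(x) = 13*x^2/7 - 16*x/5 + 102/35.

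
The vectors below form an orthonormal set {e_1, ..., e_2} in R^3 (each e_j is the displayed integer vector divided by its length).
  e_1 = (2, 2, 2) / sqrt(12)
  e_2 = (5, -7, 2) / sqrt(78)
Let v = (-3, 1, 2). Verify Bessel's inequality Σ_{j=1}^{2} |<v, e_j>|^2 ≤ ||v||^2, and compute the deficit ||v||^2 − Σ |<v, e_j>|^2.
Σ |<v, e_j>|^2 = 54/13; ||v||^2 = 14; deficit = 128/13

Write each e_j = u_j / sqrt(<u_j, u_j>) where u_j is the displayed integer vector. Then <v, e_j> = <v, u_j> / sqrt(<u_j, u_j>), so |<v, e_j>|^2 = <v, u_j>^2 / <u_j, u_j>.
Coefficients: <v, e_1> = 0/sqrt(12), <v, e_2> = -18/sqrt(78).
Square and sum: Σ |<v, e_j>|^2 = 54/13.
Compute ||v||^2 = v·v = 14.
Deficit = 14 − 54/13 = 128/13 ≥ 0, confirming Bessel's inequality. (The deficit equals ||v − Σ <v,e_j> e_j||^2, the squared distance from v to span{e_j}.)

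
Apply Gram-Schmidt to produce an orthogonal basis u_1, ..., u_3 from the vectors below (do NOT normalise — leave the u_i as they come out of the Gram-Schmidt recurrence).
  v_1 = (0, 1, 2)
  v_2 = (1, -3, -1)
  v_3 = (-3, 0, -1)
Orthogonal basis:
  u_1 = (0, 1, 2)
  u_2 = (1, -2, 1)
  u_3 = (-7/3, -14/15, 7/15)

Apply the Gram-Schmidt recurrence
  u_1 = v_1
  u_i = v_i − Σ_{j<i} ((v_i · u_j) / (u_j · u_j)) · u_j.

Step by step this gives:
  u_1 = (0, 1, 2)
  u_2 = (1, -2, 1)
  u_3 = (-7/3, -14/15, 7/15)

Orthogonality check:
  u_2 · u_1 = 0 (should be 0)
  u_3 · u_1 = 0 (should be 0)
  u_3 · u_2 = 0 (should be 0)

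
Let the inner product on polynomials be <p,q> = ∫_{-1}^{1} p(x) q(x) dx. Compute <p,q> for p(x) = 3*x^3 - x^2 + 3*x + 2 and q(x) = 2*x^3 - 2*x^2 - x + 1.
<p,q> = 50/21

Expand the product: p(x)·q(x) = 6*x^6 - 8*x^5 + 5*x^4 + 2*x^3 - 8*x^2 + x + 2.
∫_{-1}^{1} of each monomial x^k gives [2/(k+1) if k even, 0 if k odd]. Integrating term-by-term (or equivalently evaluating the antiderivative F(x) = 6*x^7/7 - 4*x^6/3 + x^5 + x^4/2 - 8*x^3/3 + x^2/2 + 2*x at the endpoints):
  F(1) − F(−1) = 6/7 − (-32/21) = 50/21.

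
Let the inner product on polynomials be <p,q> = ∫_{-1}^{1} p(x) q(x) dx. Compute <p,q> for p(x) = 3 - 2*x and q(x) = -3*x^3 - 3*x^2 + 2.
<p,q> = 42/5

Expand the product: p(x)·q(x) = 6*x^4 - 3*x^3 - 9*x^2 - 4*x + 6.
∫_{-1}^{1} of each monomial x^k gives [2/(k+1) if k even, 0 if k odd]. Integrating term-by-term (or equivalently evaluating the antiderivative F(x) = 6*x^5/5 - 3*x^4/4 - 3*x^3 - 2*x^2 + 6*x at the endpoints):
  F(1) − F(−1) = 29/20 − (-139/20) = 42/5.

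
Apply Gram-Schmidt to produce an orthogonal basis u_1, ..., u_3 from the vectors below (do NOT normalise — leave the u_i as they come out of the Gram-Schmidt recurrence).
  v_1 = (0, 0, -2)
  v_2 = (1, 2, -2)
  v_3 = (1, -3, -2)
Orthogonal basis:
  u_1 = (0, 0, -2)
  u_2 = (1, 2, 0)
  u_3 = (2, -1, 0)

Apply the Gram-Schmidt recurrence
  u_1 = v_1
  u_i = v_i − Σ_{j<i} ((v_i · u_j) / (u_j · u_j)) · u_j.

Step by step this gives:
  u_1 = (0, 0, -2)
  u_2 = (1, 2, 0)
  u_3 = (2, -1, 0)

Orthogonality check:
  u_2 · u_1 = 0 (should be 0)
  u_3 · u_1 = 0 (should be 0)
  u_3 · u_2 = 0 (should be 0)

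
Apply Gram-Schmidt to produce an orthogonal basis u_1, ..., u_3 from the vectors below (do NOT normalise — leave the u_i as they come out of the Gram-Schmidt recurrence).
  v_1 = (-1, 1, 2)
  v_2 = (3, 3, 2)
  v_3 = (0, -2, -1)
Orthogonal basis:
  u_1 = (-1, 1, 2)
  u_2 = (11/3, 7/3, 2/3)
  u_3 = (10/29, -20/29, 15/29)

Apply the Gram-Schmidt recurrence
  u_1 = v_1
  u_i = v_i − Σ_{j<i} ((v_i · u_j) / (u_j · u_j)) · u_j.

Step by step this gives:
  u_1 = (-1, 1, 2)
  u_2 = (11/3, 7/3, 2/3)
  u_3 = (10/29, -20/29, 15/29)

Orthogonality check:
  u_2 · u_1 = 0 (should be 0)
  u_3 · u_1 = 0 (should be 0)
  u_3 · u_2 = 0 (should be 0)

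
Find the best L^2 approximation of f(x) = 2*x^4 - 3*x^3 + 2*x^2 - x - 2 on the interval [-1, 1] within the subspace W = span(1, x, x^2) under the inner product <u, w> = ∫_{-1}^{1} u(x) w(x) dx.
g(x) = 26*x^2/7 - 14*x/5 - 76/35

The best approximation g ∈ W is the orthogonal projection of f onto W. Writing g = a_0 + a_1 x + a_2 x^2, the coefficients solve the normal equations G · a = b where
  G_{ij} = <φ_i, φ_j> and b_i = <f, φ_i>, with φ_0 = 1, φ_1 = x, φ_2 = x^2.
G =
  [2, 0, 2/3]
  [0, 2/3, 0]
  [2/3, 0, 2/5],
b = (-28/15, -28/15, 4/105).
Solving gives a_0 = -76/35, a_1 = -14/5, a_2 = 26/7, so
  g(x) = 26*x^2/7 - 14*x/5 - 76/35.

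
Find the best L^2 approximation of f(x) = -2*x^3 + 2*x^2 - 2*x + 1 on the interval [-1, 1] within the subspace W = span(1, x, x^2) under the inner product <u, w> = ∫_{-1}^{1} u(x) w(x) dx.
g(x) = 2*x^2 - 16*x/5 + 1

The best approximation g ∈ W is the orthogonal projection of f onto W. Writing g = a_0 + a_1 x + a_2 x^2, the coefficients solve the normal equations G · a = b where
  G_{ij} = <φ_i, φ_j> and b_i = <f, φ_i>, with φ_0 = 1, φ_1 = x, φ_2 = x^2.
G =
  [2, 0, 2/3]
  [0, 2/3, 0]
  [2/3, 0, 2/5],
b = (10/3, -32/15, 22/15).
Solving gives a_0 = 1, a_1 = -16/5, a_2 = 2, so
  g(x) = 2*x^2 - 16*x/5 + 1.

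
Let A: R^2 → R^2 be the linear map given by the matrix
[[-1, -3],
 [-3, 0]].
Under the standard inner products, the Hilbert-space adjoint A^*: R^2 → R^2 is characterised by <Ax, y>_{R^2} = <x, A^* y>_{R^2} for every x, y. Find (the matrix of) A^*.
A^* = A^T =
[[-1, -3],
 [-3, 0]]

For real matrices with standard dot products, the defining identity <Ax, y> = <x, A^* y> gives (Ax)^T y = x^T (A^*) y, i.e. x^T A^T y = x^T (A^*) y. Since this holds for all x, y, we must have A^* = A^T. Therefore
A^* =
[[-1, -3],
 [-3, 0]].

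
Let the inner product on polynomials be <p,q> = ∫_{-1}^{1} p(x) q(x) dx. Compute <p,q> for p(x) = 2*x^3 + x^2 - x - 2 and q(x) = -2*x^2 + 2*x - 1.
<p,q> = 82/15

Expand the product: p(x)·q(x) = -4*x^5 + 2*x^4 + 2*x^3 + x^2 - 3*x + 2.
∫_{-1}^{1} of each monomial x^k gives [2/(k+1) if k even, 0 if k odd]. Integrating term-by-term (or equivalently evaluating the antiderivative F(x) = -2*x^6/3 + 2*x^5/5 + x^4/2 + x^3/3 - 3*x^2/2 + 2*x at the endpoints):
  F(1) − F(−1) = 16/15 − (-22/5) = 82/15.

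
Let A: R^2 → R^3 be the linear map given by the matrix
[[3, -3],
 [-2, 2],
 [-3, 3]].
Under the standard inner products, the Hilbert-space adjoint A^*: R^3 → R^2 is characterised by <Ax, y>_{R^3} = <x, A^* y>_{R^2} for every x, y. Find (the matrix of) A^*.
A^* = A^T =
[[3, -2, -3],
 [-3, 2, 3]]

For real matrices with standard dot products, the defining identity <Ax, y> = <x, A^* y> gives (Ax)^T y = x^T (A^*) y, i.e. x^T A^T y = x^T (A^*) y. Since this holds for all x, y, we must have A^* = A^T. Therefore
A^* =
[[3, -2, -3],
 [-3, 2, 3]].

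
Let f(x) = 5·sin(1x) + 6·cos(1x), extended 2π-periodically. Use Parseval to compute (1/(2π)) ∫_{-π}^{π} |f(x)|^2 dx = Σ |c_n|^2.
Σ |c_n|^2 = 61/2

Expand |f|^2 and use orthogonality of {sin(nx), cos(mx)} on [-π, π]:
  ∫_{-π}^{π} sin(nx)^2 dx = π, ∫ cos(mx)^2 dx = π, and cross terms integrate to 0.
So ∫_{-π}^{π} f(x)^2 dx = 5^2 · π + 6^2 · π = (25 + 36)π.
Divide by 2π: (25 + 36)/2 = 61/2.
By Parseval, this equals Σ |c_n|^2.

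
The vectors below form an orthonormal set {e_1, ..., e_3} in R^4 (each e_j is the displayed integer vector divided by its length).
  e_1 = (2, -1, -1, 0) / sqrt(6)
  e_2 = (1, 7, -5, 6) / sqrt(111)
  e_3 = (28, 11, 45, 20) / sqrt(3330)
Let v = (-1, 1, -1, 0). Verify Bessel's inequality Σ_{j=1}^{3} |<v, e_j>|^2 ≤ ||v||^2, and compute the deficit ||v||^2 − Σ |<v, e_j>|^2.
Σ |<v, e_j>|^2 = 131/45; ||v||^2 = 3; deficit = 4/45

Write each e_j = u_j / sqrt(<u_j, u_j>) where u_j is the displayed integer vector. Then <v, e_j> = <v, u_j> / sqrt(<u_j, u_j>), so |<v, e_j>|^2 = <v, u_j>^2 / <u_j, u_j>.
Coefficients: <v, e_1> = -2/sqrt(6), <v, e_2> = 11/sqrt(111), <v, e_3> = -62/sqrt(3330).
Square and sum: Σ |<v, e_j>|^2 = 131/45.
Compute ||v||^2 = v·v = 3.
Deficit = 3 − 131/45 = 4/45 ≥ 0, confirming Bessel's inequality. (The deficit equals ||v − Σ <v,e_j> e_j||^2, the squared distance from v to span{e_j}.)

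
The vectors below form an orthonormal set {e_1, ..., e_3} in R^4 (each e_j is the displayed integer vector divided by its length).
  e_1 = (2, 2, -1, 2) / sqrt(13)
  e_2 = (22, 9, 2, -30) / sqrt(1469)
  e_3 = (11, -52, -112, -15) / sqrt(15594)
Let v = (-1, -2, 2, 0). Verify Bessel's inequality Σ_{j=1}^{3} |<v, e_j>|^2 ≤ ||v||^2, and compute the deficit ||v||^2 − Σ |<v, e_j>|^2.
Σ |<v, e_j>|^2 = 953/138; ||v||^2 = 9; deficit = 289/138

Write each e_j = u_j / sqrt(<u_j, u_j>) where u_j is the displayed integer vector. Then <v, e_j> = <v, u_j> / sqrt(<u_j, u_j>), so |<v, e_j>|^2 = <v, u_j>^2 / <u_j, u_j>.
Coefficients: <v, e_1> = -8/sqrt(13), <v, e_2> = -36/sqrt(1469), <v, e_3> = -131/sqrt(15594).
Square and sum: Σ |<v, e_j>|^2 = 953/138.
Compute ||v||^2 = v·v = 9.
Deficit = 9 − 953/138 = 289/138 ≥ 0, confirming Bessel's inequality. (The deficit equals ||v − Σ <v,e_j> e_j||^2, the squared distance from v to span{e_j}.)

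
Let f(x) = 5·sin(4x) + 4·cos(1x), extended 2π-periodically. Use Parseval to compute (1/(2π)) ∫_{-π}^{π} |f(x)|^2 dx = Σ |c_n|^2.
Σ |c_n|^2 = 41/2

Expand |f|^2 and use orthogonality of {sin(nx), cos(mx)} on [-π, π]:
  ∫_{-π}^{π} sin(nx)^2 dx = π, ∫ cos(mx)^2 dx = π, and cross terms integrate to 0.
So ∫_{-π}^{π} f(x)^2 dx = 5^2 · π + 4^2 · π = (25 + 16)π.
Divide by 2π: (25 + 16)/2 = 41/2.
By Parseval, this equals Σ |c_n|^2.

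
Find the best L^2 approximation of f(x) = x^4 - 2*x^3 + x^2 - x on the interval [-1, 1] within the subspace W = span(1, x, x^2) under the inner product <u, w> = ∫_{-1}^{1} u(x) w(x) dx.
g(x) = 13*x^2/7 - 11*x/5 - 3/35

The best approximation g ∈ W is the orthogonal projection of f onto W. Writing g = a_0 + a_1 x + a_2 x^2, the coefficients solve the normal equations G · a = b where
  G_{ij} = <φ_i, φ_j> and b_i = <f, φ_i>, with φ_0 = 1, φ_1 = x, φ_2 = x^2.
G =
  [2, 0, 2/3]
  [0, 2/3, 0]
  [2/3, 0, 2/5],
b = (16/15, -22/15, 24/35).
Solving gives a_0 = -3/35, a_1 = -11/5, a_2 = 13/7, so
  g(x) = 13*x^2/7 - 11*x/5 - 3/35.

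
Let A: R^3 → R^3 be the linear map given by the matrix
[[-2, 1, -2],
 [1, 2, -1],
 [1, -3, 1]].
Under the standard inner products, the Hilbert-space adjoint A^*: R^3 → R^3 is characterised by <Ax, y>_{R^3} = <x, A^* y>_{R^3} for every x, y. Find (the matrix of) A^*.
A^* = A^T =
[[-2, 1, 1],
 [1, 2, -3],
 [-2, -1, 1]]

For real matrices with standard dot products, the defining identity <Ax, y> = <x, A^* y> gives (Ax)^T y = x^T (A^*) y, i.e. x^T A^T y = x^T (A^*) y. Since this holds for all x, y, we must have A^* = A^T. Therefore
A^* =
[[-2, 1, 1],
 [1, 2, -3],
 [-2, -1, 1]].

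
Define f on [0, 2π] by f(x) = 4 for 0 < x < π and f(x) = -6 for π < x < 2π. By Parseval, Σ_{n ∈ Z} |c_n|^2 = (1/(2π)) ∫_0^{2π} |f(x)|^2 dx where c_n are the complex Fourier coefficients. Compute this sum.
Σ |c_n|^2 = 26

Parseval equates the L^2 energy of f (normalised by 1/(2π)) with the ℓ^2 sum of its Fourier coefficients: (1/(2π)) ∫_0^{2π} |f|^2 = Σ |c_n|^2.
Compute the left side: (1/(2π)) [∫_0^π 4^2 dx + ∫_π^{2π} (-6)^2 dx] = (1/(2π)) · (16π + 36π) = (16 + 36)/2 = 26.
So Σ_{n ∈ Z} |c_n|^2 = 26.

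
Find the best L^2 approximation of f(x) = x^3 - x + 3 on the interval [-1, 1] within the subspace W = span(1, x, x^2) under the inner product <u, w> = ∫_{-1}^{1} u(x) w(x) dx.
g(x) = 3 - 2*x/5

The best approximation g ∈ W is the orthogonal projection of f onto W. Writing g = a_0 + a_1 x + a_2 x^2, the coefficients solve the normal equations G · a = b where
  G_{ij} = <φ_i, φ_j> and b_i = <f, φ_i>, with φ_0 = 1, φ_1 = x, φ_2 = x^2.
G =
  [2, 0, 2/3]
  [0, 2/3, 0]
  [2/3, 0, 2/5],
b = (6, -4/15, 2).
Solving gives a_0 = 3, a_1 = -2/5, a_2 = 0, so
  g(x) = 3 - 2*x/5.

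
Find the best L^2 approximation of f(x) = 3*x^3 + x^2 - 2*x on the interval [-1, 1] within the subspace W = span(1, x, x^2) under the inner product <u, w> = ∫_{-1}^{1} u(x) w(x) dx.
g(x) = x^2 - x/5

The best approximation g ∈ W is the orthogonal projection of f onto W. Writing g = a_0 + a_1 x + a_2 x^2, the coefficients solve the normal equations G · a = b where
  G_{ij} = <φ_i, φ_j> and b_i = <f, φ_i>, with φ_0 = 1, φ_1 = x, φ_2 = x^2.
G =
  [2, 0, 2/3]
  [0, 2/3, 0]
  [2/3, 0, 2/5],
b = (2/3, -2/15, 2/5).
Solving gives a_0 = 0, a_1 = -1/5, a_2 = 1, so
  g(x) = x^2 - x/5.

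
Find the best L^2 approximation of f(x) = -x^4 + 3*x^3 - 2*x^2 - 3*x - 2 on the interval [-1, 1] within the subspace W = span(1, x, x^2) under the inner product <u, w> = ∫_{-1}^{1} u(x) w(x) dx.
g(x) = -20*x^2/7 - 6*x/5 - 67/35

The best approximation g ∈ W is the orthogonal projection of f onto W. Writing g = a_0 + a_1 x + a_2 x^2, the coefficients solve the normal equations G · a = b where
  G_{ij} = <φ_i, φ_j> and b_i = <f, φ_i>, with φ_0 = 1, φ_1 = x, φ_2 = x^2.
G =
  [2, 0, 2/3]
  [0, 2/3, 0]
  [2/3, 0, 2/5],
b = (-86/15, -4/5, -254/105).
Solving gives a_0 = -67/35, a_1 = -6/5, a_2 = -20/7, so
  g(x) = -20*x^2/7 - 6*x/5 - 67/35.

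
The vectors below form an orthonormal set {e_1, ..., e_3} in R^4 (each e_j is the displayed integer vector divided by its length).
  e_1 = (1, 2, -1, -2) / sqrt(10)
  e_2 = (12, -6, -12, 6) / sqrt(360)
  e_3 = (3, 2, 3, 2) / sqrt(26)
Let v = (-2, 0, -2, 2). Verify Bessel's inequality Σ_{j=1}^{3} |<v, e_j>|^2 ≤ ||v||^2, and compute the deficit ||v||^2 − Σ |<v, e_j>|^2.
Σ |<v, e_j>|^2 = 58/13; ||v||^2 = 12; deficit = 98/13

Write each e_j = u_j / sqrt(<u_j, u_j>) where u_j is the displayed integer vector. Then <v, e_j> = <v, u_j> / sqrt(<u_j, u_j>), so |<v, e_j>|^2 = <v, u_j>^2 / <u_j, u_j>.
Coefficients: <v, e_1> = -4/sqrt(10), <v, e_2> = 12/sqrt(360), <v, e_3> = -8/sqrt(26).
Square and sum: Σ |<v, e_j>|^2 = 58/13.
Compute ||v||^2 = v·v = 12.
Deficit = 12 − 58/13 = 98/13 ≥ 0, confirming Bessel's inequality. (The deficit equals ||v − Σ <v,e_j> e_j||^2, the squared distance from v to span{e_j}.)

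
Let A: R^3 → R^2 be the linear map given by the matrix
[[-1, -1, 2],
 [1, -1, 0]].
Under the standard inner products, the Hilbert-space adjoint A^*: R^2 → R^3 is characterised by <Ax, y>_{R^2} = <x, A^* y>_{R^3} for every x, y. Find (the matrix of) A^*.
A^* = A^T =
[[-1, 1],
 [-1, -1],
 [2, 0]]

For real matrices with standard dot products, the defining identity <Ax, y> = <x, A^* y> gives (Ax)^T y = x^T (A^*) y, i.e. x^T A^T y = x^T (A^*) y. Since this holds for all x, y, we must have A^* = A^T. Therefore
A^* =
[[-1, 1],
 [-1, -1],
 [2, 0]].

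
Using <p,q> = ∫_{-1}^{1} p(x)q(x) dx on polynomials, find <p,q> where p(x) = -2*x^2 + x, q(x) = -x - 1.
<p,q> = 2/3

Expand the product: p(x)·q(x) = 2*x^3 + x^2 - x.
∫_{-1}^{1} of each monomial x^k gives [2/(k+1) if k even, 0 if k odd]. Integrating term-by-term (or equivalently evaluating the antiderivative F(x) = x^4/2 + x^3/3 - x^2/2 at the endpoints):
  F(1) − F(−1) = 1/3 − (-1/3) = 2/3.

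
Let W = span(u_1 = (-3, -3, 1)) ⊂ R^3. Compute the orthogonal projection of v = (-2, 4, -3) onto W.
proj_W(v) = (27/19, 27/19, -9/19)

Set up U = [u_1 | ... | u_1] ∈ R^(3×1). The projector onto W = col(U) is P = U (U^T U)^(-1) U^T.
Compute U^T U =
  [19],
and U^T v = (-9).
Solve U^T U · c = U^T v for the coefficients: c = (-9/19). The projection is proj_W(v) = U c.
Check: (v - proj_W(v)) · u_1 = 0  (should be 0).
Result: proj_W(v) = (27/19, 27/19, -9/19).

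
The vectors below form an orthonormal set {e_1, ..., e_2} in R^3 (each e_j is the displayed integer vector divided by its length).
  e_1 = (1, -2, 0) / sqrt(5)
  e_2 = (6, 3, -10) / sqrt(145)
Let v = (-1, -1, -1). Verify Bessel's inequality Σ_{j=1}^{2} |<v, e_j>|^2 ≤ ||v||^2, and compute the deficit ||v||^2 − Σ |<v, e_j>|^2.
Σ |<v, e_j>|^2 = 6/29; ||v||^2 = 3; deficit = 81/29

Write each e_j = u_j / sqrt(<u_j, u_j>) where u_j is the displayed integer vector. Then <v, e_j> = <v, u_j> / sqrt(<u_j, u_j>), so |<v, e_j>|^2 = <v, u_j>^2 / <u_j, u_j>.
Coefficients: <v, e_1> = 1/sqrt(5), <v, e_2> = 1/sqrt(145).
Square and sum: Σ |<v, e_j>|^2 = 6/29.
Compute ||v||^2 = v·v = 3.
Deficit = 3 − 6/29 = 81/29 ≥ 0, confirming Bessel's inequality. (The deficit equals ||v − Σ <v,e_j> e_j||^2, the squared distance from v to span{e_j}.)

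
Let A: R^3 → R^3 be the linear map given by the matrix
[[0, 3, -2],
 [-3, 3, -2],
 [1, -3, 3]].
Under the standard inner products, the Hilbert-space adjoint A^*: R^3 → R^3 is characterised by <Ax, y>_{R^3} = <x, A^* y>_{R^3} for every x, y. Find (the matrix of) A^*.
A^* = A^T =
[[0, -3, 1],
 [3, 3, -3],
 [-2, -2, 3]]

For real matrices with standard dot products, the defining identity <Ax, y> = <x, A^* y> gives (Ax)^T y = x^T (A^*) y, i.e. x^T A^T y = x^T (A^*) y. Since this holds for all x, y, we must have A^* = A^T. Therefore
A^* =
[[0, -3, 1],
 [3, 3, -3],
 [-2, -2, 3]].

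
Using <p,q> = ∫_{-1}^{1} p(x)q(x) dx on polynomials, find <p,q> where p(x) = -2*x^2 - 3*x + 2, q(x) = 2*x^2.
<p,q> = 16/15

Expand the product: p(x)·q(x) = -4*x^4 - 6*x^3 + 4*x^2.
∫_{-1}^{1} of each monomial x^k gives [2/(k+1) if k even, 0 if k odd]. Integrating term-by-term (or equivalently evaluating the antiderivative F(x) = -4*x^5/5 - 3*x^4/2 + 4*x^3/3 at the endpoints):
  F(1) − F(−1) = -29/30 − (-61/30) = 16/15.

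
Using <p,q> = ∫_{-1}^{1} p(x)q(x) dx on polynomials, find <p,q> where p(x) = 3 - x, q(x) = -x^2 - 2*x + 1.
<p,q> = 16/3

Expand the product: p(x)·q(x) = x^3 - x^2 - 7*x + 3.
∫_{-1}^{1} of each monomial x^k gives [2/(k+1) if k even, 0 if k odd]. Integrating term-by-term (or equivalently evaluating the antiderivative F(x) = x^4/4 - x^3/3 - 7*x^2/2 + 3*x at the endpoints):
  F(1) − F(−1) = -7/12 − (-71/12) = 16/3.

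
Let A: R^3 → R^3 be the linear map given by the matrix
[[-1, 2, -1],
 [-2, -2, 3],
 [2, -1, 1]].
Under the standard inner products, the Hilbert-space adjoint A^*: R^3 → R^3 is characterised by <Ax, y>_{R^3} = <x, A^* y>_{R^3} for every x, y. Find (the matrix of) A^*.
A^* = A^T =
[[-1, -2, 2],
 [2, -2, -1],
 [-1, 3, 1]]

For real matrices with standard dot products, the defining identity <Ax, y> = <x, A^* y> gives (Ax)^T y = x^T (A^*) y, i.e. x^T A^T y = x^T (A^*) y. Since this holds for all x, y, we must have A^* = A^T. Therefore
A^* =
[[-1, -2, 2],
 [2, -2, -1],
 [-1, 3, 1]].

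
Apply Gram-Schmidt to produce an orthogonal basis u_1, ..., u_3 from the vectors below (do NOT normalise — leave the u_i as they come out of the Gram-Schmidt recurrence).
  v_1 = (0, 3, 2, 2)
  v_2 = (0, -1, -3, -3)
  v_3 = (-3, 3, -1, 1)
Orthogonal basis:
  u_1 = (0, 3, 2, 2)
  u_2 = (0, 28/17, -21/17, -21/17)
  u_3 = (-3, 0, -1, 1)

Apply the Gram-Schmidt recurrence
  u_1 = v_1
  u_i = v_i − Σ_{j<i} ((v_i · u_j) / (u_j · u_j)) · u_j.

Step by step this gives:
  u_1 = (0, 3, 2, 2)
  u_2 = (0, 28/17, -21/17, -21/17)
  u_3 = (-3, 0, -1, 1)

Orthogonality check:
  u_2 · u_1 = 0 (should be 0)
  u_3 · u_1 = 0 (should be 0)
  u_3 · u_2 = 0 (should be 0)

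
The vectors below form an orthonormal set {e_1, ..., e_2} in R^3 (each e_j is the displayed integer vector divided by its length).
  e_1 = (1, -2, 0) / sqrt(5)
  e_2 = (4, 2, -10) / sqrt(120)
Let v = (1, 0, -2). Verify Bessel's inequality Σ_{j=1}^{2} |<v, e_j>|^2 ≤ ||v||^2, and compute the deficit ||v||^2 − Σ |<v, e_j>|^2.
Σ |<v, e_j>|^2 = 5; ||v||^2 = 5; deficit = 0

Write each e_j = u_j / sqrt(<u_j, u_j>) where u_j is the displayed integer vector. Then <v, e_j> = <v, u_j> / sqrt(<u_j, u_j>), so |<v, e_j>|^2 = <v, u_j>^2 / <u_j, u_j>.
Coefficients: <v, e_1> = 1/sqrt(5), <v, e_2> = 24/sqrt(120).
Square and sum: Σ |<v, e_j>|^2 = 5.
Compute ||v||^2 = v·v = 5.
Deficit = 5 − 5 = 0 ≥ 0, confirming Bessel's inequality. (The deficit equals ||v − Σ <v,e_j> e_j||^2, the squared distance from v to span{e_j}.)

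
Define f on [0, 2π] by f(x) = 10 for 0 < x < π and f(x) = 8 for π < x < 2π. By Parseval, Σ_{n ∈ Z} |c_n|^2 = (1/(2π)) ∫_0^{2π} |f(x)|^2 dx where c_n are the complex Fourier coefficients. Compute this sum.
Σ |c_n|^2 = 82

Parseval equates the L^2 energy of f (normalised by 1/(2π)) with the ℓ^2 sum of its Fourier coefficients: (1/(2π)) ∫_0^{2π} |f|^2 = Σ |c_n|^2.
Compute the left side: (1/(2π)) [∫_0^π 10^2 dx + ∫_π^{2π} 8^2 dx] = (1/(2π)) · (100π + 64π) = (100 + 64)/2 = 82.
So Σ_{n ∈ Z} |c_n|^2 = 82.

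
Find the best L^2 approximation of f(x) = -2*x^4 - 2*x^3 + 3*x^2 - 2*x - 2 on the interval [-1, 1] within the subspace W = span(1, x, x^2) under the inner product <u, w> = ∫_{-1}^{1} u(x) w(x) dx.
g(x) = 9*x^2/7 - 16*x/5 - 64/35

The best approximation g ∈ W is the orthogonal projection of f onto W. Writing g = a_0 + a_1 x + a_2 x^2, the coefficients solve the normal equations G · a = b where
  G_{ij} = <φ_i, φ_j> and b_i = <f, φ_i>, with φ_0 = 1, φ_1 = x, φ_2 = x^2.
G =
  [2, 0, 2/3]
  [0, 2/3, 0]
  [2/3, 0, 2/5],
b = (-14/5, -32/15, -74/105).
Solving gives a_0 = -64/35, a_1 = -16/5, a_2 = 9/7, so
  g(x) = 9*x^2/7 - 16*x/5 - 64/35.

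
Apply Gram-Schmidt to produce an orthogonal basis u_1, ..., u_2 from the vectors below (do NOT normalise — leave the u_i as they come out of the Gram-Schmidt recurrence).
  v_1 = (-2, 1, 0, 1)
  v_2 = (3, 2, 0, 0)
Orthogonal basis:
  u_1 = (-2, 1, 0, 1)
  u_2 = (5/3, 8/3, 0, 2/3)

Apply the Gram-Schmidt recurrence
  u_1 = v_1
  u_i = v_i − Σ_{j<i} ((v_i · u_j) / (u_j · u_j)) · u_j.

Step by step this gives:
  u_1 = (-2, 1, 0, 1)
  u_2 = (5/3, 8/3, 0, 2/3)

Orthogonality check:
  u_2 · u_1 = 0 (should be 0)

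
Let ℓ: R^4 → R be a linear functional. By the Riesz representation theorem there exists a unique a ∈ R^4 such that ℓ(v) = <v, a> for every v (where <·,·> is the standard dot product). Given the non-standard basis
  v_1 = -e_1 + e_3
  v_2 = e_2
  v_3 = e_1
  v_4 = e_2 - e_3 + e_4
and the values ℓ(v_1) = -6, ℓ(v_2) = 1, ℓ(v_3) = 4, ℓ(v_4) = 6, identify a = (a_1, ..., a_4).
a = (4, 1, -2, 3)

Write a = (a_1, ..., a_4) in the standard basis. For each basis vector v_i, ℓ(v_i) = <v_i, a> is a linear equation in the a_j's. Collect the n equations into a matrix system V a = ℓ, where row i of V is v_i (expressed in the standard basis). Since V is invertible (lower-triangular with 1s on the diagonal, up to permutation), solve by back-substitution:
  V =
[[-1, 0, 1, 0],
 [0, 1, 0, 0],
 [1, 0, 0, 0],
 [0, 1, -1, 1]]
  V a = (-6, 1, 4, 6)
Solving gives a = (4, 1, -2, 3).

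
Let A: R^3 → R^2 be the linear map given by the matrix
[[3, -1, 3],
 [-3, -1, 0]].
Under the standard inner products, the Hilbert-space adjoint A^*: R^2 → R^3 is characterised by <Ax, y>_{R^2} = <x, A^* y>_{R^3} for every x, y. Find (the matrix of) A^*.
A^* = A^T =
[[3, -3],
 [-1, -1],
 [3, 0]]

For real matrices with standard dot products, the defining identity <Ax, y> = <x, A^* y> gives (Ax)^T y = x^T (A^*) y, i.e. x^T A^T y = x^T (A^*) y. Since this holds for all x, y, we must have A^* = A^T. Therefore
A^* =
[[3, -3],
 [-1, -1],
 [3, 0]].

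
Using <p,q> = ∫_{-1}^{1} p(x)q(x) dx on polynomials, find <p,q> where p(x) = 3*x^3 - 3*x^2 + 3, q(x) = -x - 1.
<p,q> = -26/5

Expand the product: p(x)·q(x) = -3*x^4 + 3*x^2 - 3*x - 3.
∫_{-1}^{1} of each monomial x^k gives [2/(k+1) if k even, 0 if k odd]. Integrating term-by-term (or equivalently evaluating the antiderivative F(x) = -3*x^5/5 + x^3 - 3*x^2/2 - 3*x at the endpoints):
  F(1) − F(−1) = -41/10 − (11/10) = -26/5.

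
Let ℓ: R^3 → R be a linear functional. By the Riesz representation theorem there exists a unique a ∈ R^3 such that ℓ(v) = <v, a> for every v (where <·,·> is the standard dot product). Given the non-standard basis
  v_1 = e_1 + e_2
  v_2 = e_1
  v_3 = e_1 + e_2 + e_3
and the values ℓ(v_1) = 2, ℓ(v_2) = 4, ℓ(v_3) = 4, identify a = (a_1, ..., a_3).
a = (4, -2, 2)

Write a = (a_1, ..., a_3) in the standard basis. For each basis vector v_i, ℓ(v_i) = <v_i, a> is a linear equation in the a_j's. Collect the n equations into a matrix system V a = ℓ, where row i of V is v_i (expressed in the standard basis). Since V is invertible (lower-triangular with 1s on the diagonal, up to permutation), solve by back-substitution:
  V =
[[1, 1, 0],
 [1, 0, 0],
 [1, 1, 1]]
  V a = (2, 4, 4)
Solving gives a = (4, -2, 2).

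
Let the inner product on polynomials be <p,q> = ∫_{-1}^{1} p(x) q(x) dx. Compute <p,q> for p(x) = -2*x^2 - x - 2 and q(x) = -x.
<p,q> = 2/3

Expand the product: p(x)·q(x) = 2*x^3 + x^2 + 2*x.
∫_{-1}^{1} of each monomial x^k gives [2/(k+1) if k even, 0 if k odd]. Integrating term-by-term (or equivalently evaluating the antiderivative F(x) = x^4/2 + x^3/3 + x^2 at the endpoints):
  F(1) − F(−1) = 11/6 − (7/6) = 2/3.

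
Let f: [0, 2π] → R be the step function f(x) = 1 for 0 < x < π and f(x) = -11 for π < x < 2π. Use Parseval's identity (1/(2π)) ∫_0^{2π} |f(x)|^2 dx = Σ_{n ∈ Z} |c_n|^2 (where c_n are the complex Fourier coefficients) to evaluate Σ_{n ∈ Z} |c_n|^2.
Σ |c_n|^2 = 61

Parseval equates the L^2 energy of f (normalised by 1/(2π)) with the ℓ^2 sum of its Fourier coefficients: (1/(2π)) ∫_0^{2π} |f|^2 = Σ |c_n|^2.
Compute the left side: (1/(2π)) [∫_0^π 1^2 dx + ∫_π^{2π} (-11)^2 dx] = (1/(2π)) · (1π + 121π) = (1 + 121)/2 = 61.
So Σ_{n ∈ Z} |c_n|^2 = 61.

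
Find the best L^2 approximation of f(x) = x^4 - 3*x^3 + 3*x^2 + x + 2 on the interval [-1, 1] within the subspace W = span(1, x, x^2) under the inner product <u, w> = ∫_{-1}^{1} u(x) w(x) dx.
g(x) = 27*x^2/7 - 4*x/5 + 67/35

The best approximation g ∈ W is the orthogonal projection of f onto W. Writing g = a_0 + a_1 x + a_2 x^2, the coefficients solve the normal equations G · a = b where
  G_{ij} = <φ_i, φ_j> and b_i = <f, φ_i>, with φ_0 = 1, φ_1 = x, φ_2 = x^2.
G =
  [2, 0, 2/3]
  [0, 2/3, 0]
  [2/3, 0, 2/5],
b = (32/5, -8/15, 296/105).
Solving gives a_0 = 67/35, a_1 = -4/5, a_2 = 27/7, so
  g(x) = 27*x^2/7 - 4*x/5 + 67/35.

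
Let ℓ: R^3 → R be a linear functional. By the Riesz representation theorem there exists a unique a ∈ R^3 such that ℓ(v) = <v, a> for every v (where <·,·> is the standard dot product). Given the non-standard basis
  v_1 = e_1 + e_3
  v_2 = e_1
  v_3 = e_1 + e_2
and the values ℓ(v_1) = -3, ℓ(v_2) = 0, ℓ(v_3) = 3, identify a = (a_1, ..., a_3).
a = (0, 3, -3)

Write a = (a_1, ..., a_3) in the standard basis. For each basis vector v_i, ℓ(v_i) = <v_i, a> is a linear equation in the a_j's. Collect the n equations into a matrix system V a = ℓ, where row i of V is v_i (expressed in the standard basis). Since V is invertible (lower-triangular with 1s on the diagonal, up to permutation), solve by back-substitution:
  V =
[[1, 0, 1],
 [1, 0, 0],
 [1, 1, 0]]
  V a = (-3, 0, 3)
Solving gives a = (0, 3, -3).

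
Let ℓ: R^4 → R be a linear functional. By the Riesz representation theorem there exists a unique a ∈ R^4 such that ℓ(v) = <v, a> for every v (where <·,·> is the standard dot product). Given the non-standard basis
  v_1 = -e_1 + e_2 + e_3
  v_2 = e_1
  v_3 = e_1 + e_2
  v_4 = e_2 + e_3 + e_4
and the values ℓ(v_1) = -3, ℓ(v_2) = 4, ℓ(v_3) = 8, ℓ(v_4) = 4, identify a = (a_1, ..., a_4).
a = (4, 4, -3, 3)

Write a = (a_1, ..., a_4) in the standard basis. For each basis vector v_i, ℓ(v_i) = <v_i, a> is a linear equation in the a_j's. Collect the n equations into a matrix system V a = ℓ, where row i of V is v_i (expressed in the standard basis). Since V is invertible (lower-triangular with 1s on the diagonal, up to permutation), solve by back-substitution:
  V =
[[-1, 1, 1, 0],
 [1, 0, 0, 0],
 [1, 1, 0, 0],
 [0, 1, 1, 1]]
  V a = (-3, 4, 8, 4)
Solving gives a = (4, 4, -3, 3).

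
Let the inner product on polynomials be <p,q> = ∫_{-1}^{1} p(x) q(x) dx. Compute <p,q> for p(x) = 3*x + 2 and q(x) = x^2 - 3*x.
<p,q> = -14/3

Expand the product: p(x)·q(x) = 3*x^3 - 7*x^2 - 6*x.
∫_{-1}^{1} of each monomial x^k gives [2/(k+1) if k even, 0 if k odd]. Integrating term-by-term (or equivalently evaluating the antiderivative F(x) = 3*x^4/4 - 7*x^3/3 - 3*x^2 at the endpoints):
  F(1) − F(−1) = -55/12 − (1/12) = -14/3.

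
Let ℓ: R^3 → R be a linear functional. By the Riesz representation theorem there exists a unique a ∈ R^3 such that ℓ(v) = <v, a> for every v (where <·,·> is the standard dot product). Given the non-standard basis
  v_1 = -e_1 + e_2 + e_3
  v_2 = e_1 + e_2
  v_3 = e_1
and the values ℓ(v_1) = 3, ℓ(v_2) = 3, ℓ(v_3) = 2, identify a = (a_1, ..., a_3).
a = (2, 1, 4)

Write a = (a_1, ..., a_3) in the standard basis. For each basis vector v_i, ℓ(v_i) = <v_i, a> is a linear equation in the a_j's. Collect the n equations into a matrix system V a = ℓ, where row i of V is v_i (expressed in the standard basis). Since V is invertible (lower-triangular with 1s on the diagonal, up to permutation), solve by back-substitution:
  V =
[[-1, 1, 1],
 [1, 1, 0],
 [1, 0, 0]]
  V a = (3, 3, 2)
Solving gives a = (2, 1, 4).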